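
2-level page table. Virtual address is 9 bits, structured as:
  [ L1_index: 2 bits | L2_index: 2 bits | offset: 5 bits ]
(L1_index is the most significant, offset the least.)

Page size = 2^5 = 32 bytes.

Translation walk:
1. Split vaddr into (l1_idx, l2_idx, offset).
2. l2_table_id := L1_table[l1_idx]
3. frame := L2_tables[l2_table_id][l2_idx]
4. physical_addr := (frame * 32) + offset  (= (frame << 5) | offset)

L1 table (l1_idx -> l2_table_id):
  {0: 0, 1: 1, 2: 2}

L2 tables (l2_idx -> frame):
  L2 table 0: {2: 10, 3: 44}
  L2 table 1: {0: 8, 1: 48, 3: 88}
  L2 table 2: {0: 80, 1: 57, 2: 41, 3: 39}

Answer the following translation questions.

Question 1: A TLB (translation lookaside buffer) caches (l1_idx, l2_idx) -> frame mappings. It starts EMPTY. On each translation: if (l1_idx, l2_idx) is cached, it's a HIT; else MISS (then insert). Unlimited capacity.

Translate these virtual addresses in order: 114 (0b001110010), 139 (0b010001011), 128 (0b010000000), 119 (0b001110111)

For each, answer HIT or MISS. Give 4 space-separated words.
Answer: MISS MISS HIT HIT

Derivation:
vaddr=114: (0,3) not in TLB -> MISS, insert
vaddr=139: (1,0) not in TLB -> MISS, insert
vaddr=128: (1,0) in TLB -> HIT
vaddr=119: (0,3) in TLB -> HIT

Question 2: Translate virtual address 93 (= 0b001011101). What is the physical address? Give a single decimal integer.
Answer: 349

Derivation:
vaddr = 93 = 0b001011101
Split: l1_idx=0, l2_idx=2, offset=29
L1[0] = 0
L2[0][2] = 10
paddr = 10 * 32 + 29 = 349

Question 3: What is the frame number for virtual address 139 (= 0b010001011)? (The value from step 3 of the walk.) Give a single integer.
Answer: 8

Derivation:
vaddr = 139: l1_idx=1, l2_idx=0
L1[1] = 1; L2[1][0] = 8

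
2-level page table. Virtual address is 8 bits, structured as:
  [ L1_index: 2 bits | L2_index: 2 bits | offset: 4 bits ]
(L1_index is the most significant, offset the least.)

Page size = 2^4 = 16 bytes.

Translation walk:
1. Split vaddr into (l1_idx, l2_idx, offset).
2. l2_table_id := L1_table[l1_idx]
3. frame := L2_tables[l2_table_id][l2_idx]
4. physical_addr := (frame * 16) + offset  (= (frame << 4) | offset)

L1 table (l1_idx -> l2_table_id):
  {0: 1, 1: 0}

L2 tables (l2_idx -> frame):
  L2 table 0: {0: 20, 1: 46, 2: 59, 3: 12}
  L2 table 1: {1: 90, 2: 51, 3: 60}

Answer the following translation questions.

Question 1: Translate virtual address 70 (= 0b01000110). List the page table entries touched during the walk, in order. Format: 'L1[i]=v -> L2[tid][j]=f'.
vaddr = 70 = 0b01000110
Split: l1_idx=1, l2_idx=0, offset=6

Answer: L1[1]=0 -> L2[0][0]=20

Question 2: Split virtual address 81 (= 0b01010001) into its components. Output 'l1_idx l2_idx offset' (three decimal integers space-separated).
vaddr = 81 = 0b01010001
  top 2 bits -> l1_idx = 1
  next 2 bits -> l2_idx = 1
  bottom 4 bits -> offset = 1

Answer: 1 1 1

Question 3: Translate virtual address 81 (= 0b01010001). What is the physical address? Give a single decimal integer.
vaddr = 81 = 0b01010001
Split: l1_idx=1, l2_idx=1, offset=1
L1[1] = 0
L2[0][1] = 46
paddr = 46 * 16 + 1 = 737

Answer: 737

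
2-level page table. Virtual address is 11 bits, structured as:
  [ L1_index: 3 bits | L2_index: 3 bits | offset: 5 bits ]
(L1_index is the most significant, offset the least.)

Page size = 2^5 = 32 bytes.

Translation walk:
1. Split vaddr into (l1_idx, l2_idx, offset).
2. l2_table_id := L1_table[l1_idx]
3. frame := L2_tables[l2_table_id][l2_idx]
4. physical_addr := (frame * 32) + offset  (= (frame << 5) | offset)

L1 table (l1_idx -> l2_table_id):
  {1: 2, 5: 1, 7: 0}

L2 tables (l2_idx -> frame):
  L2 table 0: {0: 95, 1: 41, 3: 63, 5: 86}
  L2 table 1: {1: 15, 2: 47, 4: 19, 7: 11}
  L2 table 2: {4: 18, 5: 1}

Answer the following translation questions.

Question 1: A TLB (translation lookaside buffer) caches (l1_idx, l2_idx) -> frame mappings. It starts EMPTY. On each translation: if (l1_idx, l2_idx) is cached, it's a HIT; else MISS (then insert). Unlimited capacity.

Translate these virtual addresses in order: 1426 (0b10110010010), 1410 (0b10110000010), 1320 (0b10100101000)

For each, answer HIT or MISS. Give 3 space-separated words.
vaddr=1426: (5,4) not in TLB -> MISS, insert
vaddr=1410: (5,4) in TLB -> HIT
vaddr=1320: (5,1) not in TLB -> MISS, insert

Answer: MISS HIT MISS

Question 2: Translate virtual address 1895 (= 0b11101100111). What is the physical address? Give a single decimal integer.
Answer: 2023

Derivation:
vaddr = 1895 = 0b11101100111
Split: l1_idx=7, l2_idx=3, offset=7
L1[7] = 0
L2[0][3] = 63
paddr = 63 * 32 + 7 = 2023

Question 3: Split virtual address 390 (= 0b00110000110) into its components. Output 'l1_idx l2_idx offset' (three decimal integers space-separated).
vaddr = 390 = 0b00110000110
  top 3 bits -> l1_idx = 1
  next 3 bits -> l2_idx = 4
  bottom 5 bits -> offset = 6

Answer: 1 4 6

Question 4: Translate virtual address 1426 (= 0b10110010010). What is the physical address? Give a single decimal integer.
vaddr = 1426 = 0b10110010010
Split: l1_idx=5, l2_idx=4, offset=18
L1[5] = 1
L2[1][4] = 19
paddr = 19 * 32 + 18 = 626

Answer: 626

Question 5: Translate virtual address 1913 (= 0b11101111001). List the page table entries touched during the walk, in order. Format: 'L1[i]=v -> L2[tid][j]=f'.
Answer: L1[7]=0 -> L2[0][3]=63

Derivation:
vaddr = 1913 = 0b11101111001
Split: l1_idx=7, l2_idx=3, offset=25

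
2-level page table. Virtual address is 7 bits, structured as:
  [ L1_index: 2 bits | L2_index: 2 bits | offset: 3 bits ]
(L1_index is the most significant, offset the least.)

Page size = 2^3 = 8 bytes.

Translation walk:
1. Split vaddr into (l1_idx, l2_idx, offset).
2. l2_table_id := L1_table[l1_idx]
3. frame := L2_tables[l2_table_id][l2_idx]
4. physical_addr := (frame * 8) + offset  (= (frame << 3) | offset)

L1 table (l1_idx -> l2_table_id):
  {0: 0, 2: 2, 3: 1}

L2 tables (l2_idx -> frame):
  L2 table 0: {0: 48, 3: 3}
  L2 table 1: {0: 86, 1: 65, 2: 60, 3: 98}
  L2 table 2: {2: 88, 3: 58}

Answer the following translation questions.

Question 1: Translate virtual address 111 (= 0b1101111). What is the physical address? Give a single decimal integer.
Answer: 527

Derivation:
vaddr = 111 = 0b1101111
Split: l1_idx=3, l2_idx=1, offset=7
L1[3] = 1
L2[1][1] = 65
paddr = 65 * 8 + 7 = 527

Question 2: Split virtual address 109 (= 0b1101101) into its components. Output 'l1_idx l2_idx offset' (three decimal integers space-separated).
Answer: 3 1 5

Derivation:
vaddr = 109 = 0b1101101
  top 2 bits -> l1_idx = 3
  next 2 bits -> l2_idx = 1
  bottom 3 bits -> offset = 5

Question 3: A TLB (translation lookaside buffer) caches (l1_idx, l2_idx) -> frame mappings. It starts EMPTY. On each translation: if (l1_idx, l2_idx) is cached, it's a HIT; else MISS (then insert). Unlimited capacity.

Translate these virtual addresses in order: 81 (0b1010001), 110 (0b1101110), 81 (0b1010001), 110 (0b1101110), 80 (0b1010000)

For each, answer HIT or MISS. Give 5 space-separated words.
Answer: MISS MISS HIT HIT HIT

Derivation:
vaddr=81: (2,2) not in TLB -> MISS, insert
vaddr=110: (3,1) not in TLB -> MISS, insert
vaddr=81: (2,2) in TLB -> HIT
vaddr=110: (3,1) in TLB -> HIT
vaddr=80: (2,2) in TLB -> HIT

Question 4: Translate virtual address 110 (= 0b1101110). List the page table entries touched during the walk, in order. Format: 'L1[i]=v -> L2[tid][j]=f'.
Answer: L1[3]=1 -> L2[1][1]=65

Derivation:
vaddr = 110 = 0b1101110
Split: l1_idx=3, l2_idx=1, offset=6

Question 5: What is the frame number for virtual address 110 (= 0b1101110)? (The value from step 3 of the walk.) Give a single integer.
Answer: 65

Derivation:
vaddr = 110: l1_idx=3, l2_idx=1
L1[3] = 1; L2[1][1] = 65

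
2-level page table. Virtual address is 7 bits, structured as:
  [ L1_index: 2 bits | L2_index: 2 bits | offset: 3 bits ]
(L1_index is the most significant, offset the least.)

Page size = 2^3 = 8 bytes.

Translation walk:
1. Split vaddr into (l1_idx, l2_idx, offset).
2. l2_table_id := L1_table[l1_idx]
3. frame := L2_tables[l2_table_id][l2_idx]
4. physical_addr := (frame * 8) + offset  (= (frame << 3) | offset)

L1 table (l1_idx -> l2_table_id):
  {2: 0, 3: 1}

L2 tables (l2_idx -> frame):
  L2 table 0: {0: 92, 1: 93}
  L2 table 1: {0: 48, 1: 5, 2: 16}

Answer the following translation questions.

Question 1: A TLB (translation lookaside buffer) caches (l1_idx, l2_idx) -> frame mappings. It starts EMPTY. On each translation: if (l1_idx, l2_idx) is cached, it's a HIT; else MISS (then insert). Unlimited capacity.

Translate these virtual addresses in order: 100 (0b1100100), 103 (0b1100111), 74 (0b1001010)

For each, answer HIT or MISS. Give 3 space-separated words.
vaddr=100: (3,0) not in TLB -> MISS, insert
vaddr=103: (3,0) in TLB -> HIT
vaddr=74: (2,1) not in TLB -> MISS, insert

Answer: MISS HIT MISS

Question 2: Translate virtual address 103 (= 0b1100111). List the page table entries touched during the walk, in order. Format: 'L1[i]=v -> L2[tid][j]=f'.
Answer: L1[3]=1 -> L2[1][0]=48

Derivation:
vaddr = 103 = 0b1100111
Split: l1_idx=3, l2_idx=0, offset=7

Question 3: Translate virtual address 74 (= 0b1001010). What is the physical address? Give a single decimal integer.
Answer: 746

Derivation:
vaddr = 74 = 0b1001010
Split: l1_idx=2, l2_idx=1, offset=2
L1[2] = 0
L2[0][1] = 93
paddr = 93 * 8 + 2 = 746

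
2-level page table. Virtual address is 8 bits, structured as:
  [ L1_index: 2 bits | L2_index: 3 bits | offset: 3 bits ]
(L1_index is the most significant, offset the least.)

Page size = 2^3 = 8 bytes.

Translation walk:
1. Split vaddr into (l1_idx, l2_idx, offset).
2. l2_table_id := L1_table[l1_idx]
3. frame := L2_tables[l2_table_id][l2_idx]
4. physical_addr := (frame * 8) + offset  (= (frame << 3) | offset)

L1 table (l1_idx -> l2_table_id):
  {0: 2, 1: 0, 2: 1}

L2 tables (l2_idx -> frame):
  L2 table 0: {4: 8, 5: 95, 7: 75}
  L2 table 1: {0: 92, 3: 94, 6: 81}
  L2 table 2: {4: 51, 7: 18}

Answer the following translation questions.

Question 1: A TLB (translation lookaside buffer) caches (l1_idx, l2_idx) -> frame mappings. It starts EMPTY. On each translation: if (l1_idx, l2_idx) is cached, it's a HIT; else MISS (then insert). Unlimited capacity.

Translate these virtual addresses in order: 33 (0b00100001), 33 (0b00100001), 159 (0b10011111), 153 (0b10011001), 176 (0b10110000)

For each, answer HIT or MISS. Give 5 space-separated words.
vaddr=33: (0,4) not in TLB -> MISS, insert
vaddr=33: (0,4) in TLB -> HIT
vaddr=159: (2,3) not in TLB -> MISS, insert
vaddr=153: (2,3) in TLB -> HIT
vaddr=176: (2,6) not in TLB -> MISS, insert

Answer: MISS HIT MISS HIT MISS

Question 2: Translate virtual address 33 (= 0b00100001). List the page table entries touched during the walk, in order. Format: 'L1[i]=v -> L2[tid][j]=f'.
vaddr = 33 = 0b00100001
Split: l1_idx=0, l2_idx=4, offset=1

Answer: L1[0]=2 -> L2[2][4]=51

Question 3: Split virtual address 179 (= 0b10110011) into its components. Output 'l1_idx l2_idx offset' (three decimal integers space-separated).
vaddr = 179 = 0b10110011
  top 2 bits -> l1_idx = 2
  next 3 bits -> l2_idx = 6
  bottom 3 bits -> offset = 3

Answer: 2 6 3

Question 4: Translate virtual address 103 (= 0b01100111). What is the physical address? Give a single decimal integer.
Answer: 71

Derivation:
vaddr = 103 = 0b01100111
Split: l1_idx=1, l2_idx=4, offset=7
L1[1] = 0
L2[0][4] = 8
paddr = 8 * 8 + 7 = 71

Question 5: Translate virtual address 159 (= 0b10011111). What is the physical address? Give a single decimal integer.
vaddr = 159 = 0b10011111
Split: l1_idx=2, l2_idx=3, offset=7
L1[2] = 1
L2[1][3] = 94
paddr = 94 * 8 + 7 = 759

Answer: 759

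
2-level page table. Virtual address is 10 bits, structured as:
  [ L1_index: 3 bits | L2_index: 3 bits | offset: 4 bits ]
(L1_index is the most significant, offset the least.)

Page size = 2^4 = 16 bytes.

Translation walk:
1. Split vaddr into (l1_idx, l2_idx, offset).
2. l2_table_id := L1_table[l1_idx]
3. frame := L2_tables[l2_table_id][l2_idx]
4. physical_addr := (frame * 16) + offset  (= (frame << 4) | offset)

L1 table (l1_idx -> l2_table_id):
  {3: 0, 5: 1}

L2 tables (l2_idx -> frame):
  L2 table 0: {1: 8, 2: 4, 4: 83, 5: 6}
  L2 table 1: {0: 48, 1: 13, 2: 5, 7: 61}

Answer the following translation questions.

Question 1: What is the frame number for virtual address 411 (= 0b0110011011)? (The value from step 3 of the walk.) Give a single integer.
Answer: 8

Derivation:
vaddr = 411: l1_idx=3, l2_idx=1
L1[3] = 0; L2[0][1] = 8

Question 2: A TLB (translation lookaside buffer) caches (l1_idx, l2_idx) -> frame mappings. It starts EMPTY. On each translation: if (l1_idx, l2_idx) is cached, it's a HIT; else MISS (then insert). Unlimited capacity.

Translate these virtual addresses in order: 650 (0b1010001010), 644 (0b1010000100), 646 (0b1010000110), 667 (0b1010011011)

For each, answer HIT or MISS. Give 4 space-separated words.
vaddr=650: (5,0) not in TLB -> MISS, insert
vaddr=644: (5,0) in TLB -> HIT
vaddr=646: (5,0) in TLB -> HIT
vaddr=667: (5,1) not in TLB -> MISS, insert

Answer: MISS HIT HIT MISS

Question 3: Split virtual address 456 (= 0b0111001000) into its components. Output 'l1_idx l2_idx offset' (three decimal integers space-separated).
Answer: 3 4 8

Derivation:
vaddr = 456 = 0b0111001000
  top 3 bits -> l1_idx = 3
  next 3 bits -> l2_idx = 4
  bottom 4 bits -> offset = 8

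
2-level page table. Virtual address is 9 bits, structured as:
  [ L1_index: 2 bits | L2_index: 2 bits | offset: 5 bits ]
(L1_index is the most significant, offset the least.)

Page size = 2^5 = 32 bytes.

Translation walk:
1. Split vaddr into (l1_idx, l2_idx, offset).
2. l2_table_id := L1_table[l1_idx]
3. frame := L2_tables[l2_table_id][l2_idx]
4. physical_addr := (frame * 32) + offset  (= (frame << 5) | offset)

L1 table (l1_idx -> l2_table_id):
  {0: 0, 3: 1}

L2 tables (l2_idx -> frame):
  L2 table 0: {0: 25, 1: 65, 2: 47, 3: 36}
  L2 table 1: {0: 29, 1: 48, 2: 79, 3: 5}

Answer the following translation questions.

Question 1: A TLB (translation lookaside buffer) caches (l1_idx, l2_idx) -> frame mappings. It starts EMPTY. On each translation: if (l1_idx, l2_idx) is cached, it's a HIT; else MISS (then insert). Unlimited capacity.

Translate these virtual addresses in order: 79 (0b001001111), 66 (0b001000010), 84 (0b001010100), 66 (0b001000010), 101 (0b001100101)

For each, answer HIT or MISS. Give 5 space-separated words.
vaddr=79: (0,2) not in TLB -> MISS, insert
vaddr=66: (0,2) in TLB -> HIT
vaddr=84: (0,2) in TLB -> HIT
vaddr=66: (0,2) in TLB -> HIT
vaddr=101: (0,3) not in TLB -> MISS, insert

Answer: MISS HIT HIT HIT MISS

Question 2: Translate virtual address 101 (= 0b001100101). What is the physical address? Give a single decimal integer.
vaddr = 101 = 0b001100101
Split: l1_idx=0, l2_idx=3, offset=5
L1[0] = 0
L2[0][3] = 36
paddr = 36 * 32 + 5 = 1157

Answer: 1157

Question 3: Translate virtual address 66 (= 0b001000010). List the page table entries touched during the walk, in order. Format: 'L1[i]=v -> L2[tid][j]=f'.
Answer: L1[0]=0 -> L2[0][2]=47

Derivation:
vaddr = 66 = 0b001000010
Split: l1_idx=0, l2_idx=2, offset=2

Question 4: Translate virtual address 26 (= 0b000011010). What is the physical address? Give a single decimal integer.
vaddr = 26 = 0b000011010
Split: l1_idx=0, l2_idx=0, offset=26
L1[0] = 0
L2[0][0] = 25
paddr = 25 * 32 + 26 = 826

Answer: 826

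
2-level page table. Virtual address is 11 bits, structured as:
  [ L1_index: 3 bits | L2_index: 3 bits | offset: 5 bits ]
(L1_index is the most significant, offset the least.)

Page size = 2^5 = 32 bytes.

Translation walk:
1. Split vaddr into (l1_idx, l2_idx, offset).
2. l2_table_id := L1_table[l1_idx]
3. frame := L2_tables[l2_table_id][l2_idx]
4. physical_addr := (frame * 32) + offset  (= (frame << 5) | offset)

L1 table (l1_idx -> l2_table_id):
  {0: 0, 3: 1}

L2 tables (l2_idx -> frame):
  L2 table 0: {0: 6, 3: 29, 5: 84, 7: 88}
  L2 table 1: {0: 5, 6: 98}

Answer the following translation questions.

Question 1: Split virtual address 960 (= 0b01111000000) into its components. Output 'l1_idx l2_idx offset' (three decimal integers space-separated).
vaddr = 960 = 0b01111000000
  top 3 bits -> l1_idx = 3
  next 3 bits -> l2_idx = 6
  bottom 5 bits -> offset = 0

Answer: 3 6 0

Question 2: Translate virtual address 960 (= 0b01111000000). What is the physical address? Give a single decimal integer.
Answer: 3136

Derivation:
vaddr = 960 = 0b01111000000
Split: l1_idx=3, l2_idx=6, offset=0
L1[3] = 1
L2[1][6] = 98
paddr = 98 * 32 + 0 = 3136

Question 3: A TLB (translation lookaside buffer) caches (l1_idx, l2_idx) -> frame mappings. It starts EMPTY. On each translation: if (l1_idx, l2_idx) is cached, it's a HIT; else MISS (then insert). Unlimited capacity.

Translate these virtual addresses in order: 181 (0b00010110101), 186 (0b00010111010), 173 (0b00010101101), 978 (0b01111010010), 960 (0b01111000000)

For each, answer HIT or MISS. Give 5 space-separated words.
Answer: MISS HIT HIT MISS HIT

Derivation:
vaddr=181: (0,5) not in TLB -> MISS, insert
vaddr=186: (0,5) in TLB -> HIT
vaddr=173: (0,5) in TLB -> HIT
vaddr=978: (3,6) not in TLB -> MISS, insert
vaddr=960: (3,6) in TLB -> HIT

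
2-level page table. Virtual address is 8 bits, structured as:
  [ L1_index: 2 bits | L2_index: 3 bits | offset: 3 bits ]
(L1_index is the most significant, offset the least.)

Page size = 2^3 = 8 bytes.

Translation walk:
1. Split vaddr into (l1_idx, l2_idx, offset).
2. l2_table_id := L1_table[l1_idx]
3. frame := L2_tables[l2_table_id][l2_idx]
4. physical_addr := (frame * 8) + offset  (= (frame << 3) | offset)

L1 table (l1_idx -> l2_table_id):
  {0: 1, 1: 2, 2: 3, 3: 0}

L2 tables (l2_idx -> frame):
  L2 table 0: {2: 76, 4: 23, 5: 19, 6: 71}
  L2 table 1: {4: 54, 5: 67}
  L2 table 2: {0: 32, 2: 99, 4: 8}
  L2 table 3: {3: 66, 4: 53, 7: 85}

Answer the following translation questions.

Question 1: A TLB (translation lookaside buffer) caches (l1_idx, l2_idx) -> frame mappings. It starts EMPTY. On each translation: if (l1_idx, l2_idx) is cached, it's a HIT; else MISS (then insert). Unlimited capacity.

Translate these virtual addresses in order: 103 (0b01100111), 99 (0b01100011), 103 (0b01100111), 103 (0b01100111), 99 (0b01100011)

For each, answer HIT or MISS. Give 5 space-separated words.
Answer: MISS HIT HIT HIT HIT

Derivation:
vaddr=103: (1,4) not in TLB -> MISS, insert
vaddr=99: (1,4) in TLB -> HIT
vaddr=103: (1,4) in TLB -> HIT
vaddr=103: (1,4) in TLB -> HIT
vaddr=99: (1,4) in TLB -> HIT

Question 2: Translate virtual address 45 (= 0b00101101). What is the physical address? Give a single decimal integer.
vaddr = 45 = 0b00101101
Split: l1_idx=0, l2_idx=5, offset=5
L1[0] = 1
L2[1][5] = 67
paddr = 67 * 8 + 5 = 541

Answer: 541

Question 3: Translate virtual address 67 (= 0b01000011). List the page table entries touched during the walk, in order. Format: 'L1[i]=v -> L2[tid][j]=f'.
Answer: L1[1]=2 -> L2[2][0]=32

Derivation:
vaddr = 67 = 0b01000011
Split: l1_idx=1, l2_idx=0, offset=3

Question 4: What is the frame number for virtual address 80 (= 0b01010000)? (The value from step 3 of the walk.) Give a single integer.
vaddr = 80: l1_idx=1, l2_idx=2
L1[1] = 2; L2[2][2] = 99

Answer: 99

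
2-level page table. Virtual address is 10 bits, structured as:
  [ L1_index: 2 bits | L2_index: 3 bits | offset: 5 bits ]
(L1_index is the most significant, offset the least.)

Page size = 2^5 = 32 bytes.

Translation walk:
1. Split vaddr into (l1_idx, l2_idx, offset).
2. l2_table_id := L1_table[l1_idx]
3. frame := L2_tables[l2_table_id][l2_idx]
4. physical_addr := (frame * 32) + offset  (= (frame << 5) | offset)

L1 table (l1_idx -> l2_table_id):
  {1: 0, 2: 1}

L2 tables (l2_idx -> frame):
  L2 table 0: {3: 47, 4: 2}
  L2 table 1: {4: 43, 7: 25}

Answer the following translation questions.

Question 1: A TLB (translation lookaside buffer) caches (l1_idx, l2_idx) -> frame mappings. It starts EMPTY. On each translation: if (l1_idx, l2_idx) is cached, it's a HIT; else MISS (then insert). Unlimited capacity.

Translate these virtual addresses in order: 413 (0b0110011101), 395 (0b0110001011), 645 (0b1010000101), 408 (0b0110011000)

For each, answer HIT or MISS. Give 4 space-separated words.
vaddr=413: (1,4) not in TLB -> MISS, insert
vaddr=395: (1,4) in TLB -> HIT
vaddr=645: (2,4) not in TLB -> MISS, insert
vaddr=408: (1,4) in TLB -> HIT

Answer: MISS HIT MISS HIT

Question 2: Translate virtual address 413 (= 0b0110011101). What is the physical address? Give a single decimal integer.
vaddr = 413 = 0b0110011101
Split: l1_idx=1, l2_idx=4, offset=29
L1[1] = 0
L2[0][4] = 2
paddr = 2 * 32 + 29 = 93

Answer: 93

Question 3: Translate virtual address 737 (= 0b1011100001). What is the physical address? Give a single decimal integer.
Answer: 801

Derivation:
vaddr = 737 = 0b1011100001
Split: l1_idx=2, l2_idx=7, offset=1
L1[2] = 1
L2[1][7] = 25
paddr = 25 * 32 + 1 = 801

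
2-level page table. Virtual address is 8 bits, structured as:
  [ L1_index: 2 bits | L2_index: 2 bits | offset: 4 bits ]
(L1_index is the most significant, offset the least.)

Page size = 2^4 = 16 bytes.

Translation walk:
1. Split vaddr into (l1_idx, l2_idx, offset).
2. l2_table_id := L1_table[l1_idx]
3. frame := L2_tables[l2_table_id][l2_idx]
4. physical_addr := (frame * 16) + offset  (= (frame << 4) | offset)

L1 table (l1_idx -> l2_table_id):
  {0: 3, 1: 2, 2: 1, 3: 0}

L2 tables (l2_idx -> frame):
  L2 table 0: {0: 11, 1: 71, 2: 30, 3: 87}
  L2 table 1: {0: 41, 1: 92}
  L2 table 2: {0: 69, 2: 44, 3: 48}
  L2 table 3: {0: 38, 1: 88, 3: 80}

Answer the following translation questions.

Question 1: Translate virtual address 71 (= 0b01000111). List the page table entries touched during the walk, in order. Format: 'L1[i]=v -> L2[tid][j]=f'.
Answer: L1[1]=2 -> L2[2][0]=69

Derivation:
vaddr = 71 = 0b01000111
Split: l1_idx=1, l2_idx=0, offset=7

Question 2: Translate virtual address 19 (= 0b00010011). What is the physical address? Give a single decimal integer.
Answer: 1411

Derivation:
vaddr = 19 = 0b00010011
Split: l1_idx=0, l2_idx=1, offset=3
L1[0] = 3
L2[3][1] = 88
paddr = 88 * 16 + 3 = 1411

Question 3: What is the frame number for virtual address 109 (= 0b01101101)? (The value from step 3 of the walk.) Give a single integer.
vaddr = 109: l1_idx=1, l2_idx=2
L1[1] = 2; L2[2][2] = 44

Answer: 44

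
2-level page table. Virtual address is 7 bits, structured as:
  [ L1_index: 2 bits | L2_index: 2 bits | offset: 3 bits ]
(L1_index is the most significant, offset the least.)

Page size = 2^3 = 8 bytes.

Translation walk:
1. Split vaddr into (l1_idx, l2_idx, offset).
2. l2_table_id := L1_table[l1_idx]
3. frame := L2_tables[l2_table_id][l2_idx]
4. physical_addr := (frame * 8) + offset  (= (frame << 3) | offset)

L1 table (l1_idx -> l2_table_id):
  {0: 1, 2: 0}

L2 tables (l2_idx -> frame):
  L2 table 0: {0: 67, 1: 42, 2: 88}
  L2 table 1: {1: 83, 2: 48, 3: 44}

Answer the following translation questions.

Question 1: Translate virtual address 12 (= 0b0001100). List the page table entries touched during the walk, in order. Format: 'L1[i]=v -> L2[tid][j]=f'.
vaddr = 12 = 0b0001100
Split: l1_idx=0, l2_idx=1, offset=4

Answer: L1[0]=1 -> L2[1][1]=83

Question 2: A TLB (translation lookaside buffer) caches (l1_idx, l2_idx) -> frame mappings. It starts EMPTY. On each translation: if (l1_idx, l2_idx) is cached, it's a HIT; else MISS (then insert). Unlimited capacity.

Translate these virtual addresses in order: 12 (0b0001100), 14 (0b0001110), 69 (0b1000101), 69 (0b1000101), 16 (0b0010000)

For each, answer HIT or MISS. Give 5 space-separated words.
Answer: MISS HIT MISS HIT MISS

Derivation:
vaddr=12: (0,1) not in TLB -> MISS, insert
vaddr=14: (0,1) in TLB -> HIT
vaddr=69: (2,0) not in TLB -> MISS, insert
vaddr=69: (2,0) in TLB -> HIT
vaddr=16: (0,2) not in TLB -> MISS, insert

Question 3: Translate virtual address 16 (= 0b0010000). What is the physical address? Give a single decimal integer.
vaddr = 16 = 0b0010000
Split: l1_idx=0, l2_idx=2, offset=0
L1[0] = 1
L2[1][2] = 48
paddr = 48 * 8 + 0 = 384

Answer: 384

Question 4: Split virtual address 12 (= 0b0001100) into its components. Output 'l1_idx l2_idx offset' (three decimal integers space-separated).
Answer: 0 1 4

Derivation:
vaddr = 12 = 0b0001100
  top 2 bits -> l1_idx = 0
  next 2 bits -> l2_idx = 1
  bottom 3 bits -> offset = 4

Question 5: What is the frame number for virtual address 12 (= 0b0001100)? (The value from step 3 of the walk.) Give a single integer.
Answer: 83

Derivation:
vaddr = 12: l1_idx=0, l2_idx=1
L1[0] = 1; L2[1][1] = 83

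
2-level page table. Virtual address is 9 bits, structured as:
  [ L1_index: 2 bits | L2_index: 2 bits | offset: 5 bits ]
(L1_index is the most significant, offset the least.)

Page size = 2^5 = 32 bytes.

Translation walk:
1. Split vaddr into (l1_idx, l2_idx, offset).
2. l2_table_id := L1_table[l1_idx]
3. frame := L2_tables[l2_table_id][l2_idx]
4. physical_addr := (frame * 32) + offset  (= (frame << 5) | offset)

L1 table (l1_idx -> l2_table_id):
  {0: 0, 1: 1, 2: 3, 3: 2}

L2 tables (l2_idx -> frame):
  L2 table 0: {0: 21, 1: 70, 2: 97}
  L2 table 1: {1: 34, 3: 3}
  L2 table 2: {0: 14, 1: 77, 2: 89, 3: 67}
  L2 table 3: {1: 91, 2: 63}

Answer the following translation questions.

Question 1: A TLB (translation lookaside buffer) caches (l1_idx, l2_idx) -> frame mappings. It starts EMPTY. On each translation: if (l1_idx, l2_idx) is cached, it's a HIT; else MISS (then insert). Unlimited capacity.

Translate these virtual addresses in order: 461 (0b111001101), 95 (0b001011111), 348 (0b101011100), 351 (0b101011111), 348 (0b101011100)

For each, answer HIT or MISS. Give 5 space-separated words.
Answer: MISS MISS MISS HIT HIT

Derivation:
vaddr=461: (3,2) not in TLB -> MISS, insert
vaddr=95: (0,2) not in TLB -> MISS, insert
vaddr=348: (2,2) not in TLB -> MISS, insert
vaddr=351: (2,2) in TLB -> HIT
vaddr=348: (2,2) in TLB -> HIT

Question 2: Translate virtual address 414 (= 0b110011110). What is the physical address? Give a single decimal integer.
Answer: 478

Derivation:
vaddr = 414 = 0b110011110
Split: l1_idx=3, l2_idx=0, offset=30
L1[3] = 2
L2[2][0] = 14
paddr = 14 * 32 + 30 = 478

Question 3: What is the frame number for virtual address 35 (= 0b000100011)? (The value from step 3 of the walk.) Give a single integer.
vaddr = 35: l1_idx=0, l2_idx=1
L1[0] = 0; L2[0][1] = 70

Answer: 70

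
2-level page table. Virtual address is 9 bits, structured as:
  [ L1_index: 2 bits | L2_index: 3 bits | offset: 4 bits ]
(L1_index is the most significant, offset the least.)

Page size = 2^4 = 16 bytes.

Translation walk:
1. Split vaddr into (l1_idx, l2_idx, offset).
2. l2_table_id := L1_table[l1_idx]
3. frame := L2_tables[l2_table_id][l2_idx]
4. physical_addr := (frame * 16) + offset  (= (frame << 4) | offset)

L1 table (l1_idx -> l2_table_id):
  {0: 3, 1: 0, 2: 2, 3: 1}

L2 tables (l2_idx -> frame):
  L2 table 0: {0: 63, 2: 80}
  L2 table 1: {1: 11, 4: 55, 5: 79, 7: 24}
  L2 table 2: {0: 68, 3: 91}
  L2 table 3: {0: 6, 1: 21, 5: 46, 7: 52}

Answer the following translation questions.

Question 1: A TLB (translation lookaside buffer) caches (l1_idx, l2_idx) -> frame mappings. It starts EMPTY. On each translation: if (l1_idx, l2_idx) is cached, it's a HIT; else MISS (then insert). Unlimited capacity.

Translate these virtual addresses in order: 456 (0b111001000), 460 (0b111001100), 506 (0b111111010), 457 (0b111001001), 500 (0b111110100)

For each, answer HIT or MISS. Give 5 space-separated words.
vaddr=456: (3,4) not in TLB -> MISS, insert
vaddr=460: (3,4) in TLB -> HIT
vaddr=506: (3,7) not in TLB -> MISS, insert
vaddr=457: (3,4) in TLB -> HIT
vaddr=500: (3,7) in TLB -> HIT

Answer: MISS HIT MISS HIT HIT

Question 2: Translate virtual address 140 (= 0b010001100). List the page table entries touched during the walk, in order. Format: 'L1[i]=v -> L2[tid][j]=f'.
vaddr = 140 = 0b010001100
Split: l1_idx=1, l2_idx=0, offset=12

Answer: L1[1]=0 -> L2[0][0]=63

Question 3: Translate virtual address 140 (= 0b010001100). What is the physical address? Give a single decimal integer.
vaddr = 140 = 0b010001100
Split: l1_idx=1, l2_idx=0, offset=12
L1[1] = 0
L2[0][0] = 63
paddr = 63 * 16 + 12 = 1020

Answer: 1020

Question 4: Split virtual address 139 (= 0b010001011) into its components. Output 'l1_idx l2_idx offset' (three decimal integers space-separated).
vaddr = 139 = 0b010001011
  top 2 bits -> l1_idx = 1
  next 3 bits -> l2_idx = 0
  bottom 4 bits -> offset = 11

Answer: 1 0 11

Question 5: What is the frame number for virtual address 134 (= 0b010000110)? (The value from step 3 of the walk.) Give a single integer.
Answer: 63

Derivation:
vaddr = 134: l1_idx=1, l2_idx=0
L1[1] = 0; L2[0][0] = 63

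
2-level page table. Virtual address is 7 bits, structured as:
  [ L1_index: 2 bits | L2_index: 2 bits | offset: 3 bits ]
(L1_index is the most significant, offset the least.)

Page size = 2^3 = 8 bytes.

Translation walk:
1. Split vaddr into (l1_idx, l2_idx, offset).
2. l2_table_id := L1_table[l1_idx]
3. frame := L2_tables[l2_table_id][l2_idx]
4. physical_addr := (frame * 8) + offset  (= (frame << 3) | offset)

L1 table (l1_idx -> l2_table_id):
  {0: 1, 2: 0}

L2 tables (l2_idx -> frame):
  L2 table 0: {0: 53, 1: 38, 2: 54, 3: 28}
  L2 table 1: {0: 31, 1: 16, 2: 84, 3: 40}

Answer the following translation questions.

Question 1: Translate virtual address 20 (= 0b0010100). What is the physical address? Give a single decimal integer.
Answer: 676

Derivation:
vaddr = 20 = 0b0010100
Split: l1_idx=0, l2_idx=2, offset=4
L1[0] = 1
L2[1][2] = 84
paddr = 84 * 8 + 4 = 676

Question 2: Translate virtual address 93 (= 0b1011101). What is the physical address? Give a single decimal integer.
vaddr = 93 = 0b1011101
Split: l1_idx=2, l2_idx=3, offset=5
L1[2] = 0
L2[0][3] = 28
paddr = 28 * 8 + 5 = 229

Answer: 229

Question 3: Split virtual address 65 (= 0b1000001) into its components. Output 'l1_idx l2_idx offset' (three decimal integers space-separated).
Answer: 2 0 1

Derivation:
vaddr = 65 = 0b1000001
  top 2 bits -> l1_idx = 2
  next 2 bits -> l2_idx = 0
  bottom 3 bits -> offset = 1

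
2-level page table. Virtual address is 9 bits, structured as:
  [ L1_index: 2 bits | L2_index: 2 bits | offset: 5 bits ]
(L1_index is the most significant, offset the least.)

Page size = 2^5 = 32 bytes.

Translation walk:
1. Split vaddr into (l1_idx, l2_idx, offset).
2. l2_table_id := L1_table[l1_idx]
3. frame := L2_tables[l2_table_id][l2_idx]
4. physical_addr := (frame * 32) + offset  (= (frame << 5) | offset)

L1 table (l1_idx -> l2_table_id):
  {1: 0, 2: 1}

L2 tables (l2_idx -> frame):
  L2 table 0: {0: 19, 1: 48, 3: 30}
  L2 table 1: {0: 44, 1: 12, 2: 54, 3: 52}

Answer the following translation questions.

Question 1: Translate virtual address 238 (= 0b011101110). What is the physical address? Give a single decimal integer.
Answer: 974

Derivation:
vaddr = 238 = 0b011101110
Split: l1_idx=1, l2_idx=3, offset=14
L1[1] = 0
L2[0][3] = 30
paddr = 30 * 32 + 14 = 974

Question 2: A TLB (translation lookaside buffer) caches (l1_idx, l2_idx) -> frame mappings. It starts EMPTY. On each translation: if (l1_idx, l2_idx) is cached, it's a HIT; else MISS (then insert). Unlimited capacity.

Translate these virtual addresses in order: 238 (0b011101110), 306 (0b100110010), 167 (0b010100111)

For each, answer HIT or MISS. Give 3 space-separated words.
vaddr=238: (1,3) not in TLB -> MISS, insert
vaddr=306: (2,1) not in TLB -> MISS, insert
vaddr=167: (1,1) not in TLB -> MISS, insert

Answer: MISS MISS MISS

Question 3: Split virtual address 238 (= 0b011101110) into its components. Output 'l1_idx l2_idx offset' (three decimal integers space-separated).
vaddr = 238 = 0b011101110
  top 2 bits -> l1_idx = 1
  next 2 bits -> l2_idx = 3
  bottom 5 bits -> offset = 14

Answer: 1 3 14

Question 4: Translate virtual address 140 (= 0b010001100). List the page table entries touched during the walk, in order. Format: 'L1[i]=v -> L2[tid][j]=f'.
vaddr = 140 = 0b010001100
Split: l1_idx=1, l2_idx=0, offset=12

Answer: L1[1]=0 -> L2[0][0]=19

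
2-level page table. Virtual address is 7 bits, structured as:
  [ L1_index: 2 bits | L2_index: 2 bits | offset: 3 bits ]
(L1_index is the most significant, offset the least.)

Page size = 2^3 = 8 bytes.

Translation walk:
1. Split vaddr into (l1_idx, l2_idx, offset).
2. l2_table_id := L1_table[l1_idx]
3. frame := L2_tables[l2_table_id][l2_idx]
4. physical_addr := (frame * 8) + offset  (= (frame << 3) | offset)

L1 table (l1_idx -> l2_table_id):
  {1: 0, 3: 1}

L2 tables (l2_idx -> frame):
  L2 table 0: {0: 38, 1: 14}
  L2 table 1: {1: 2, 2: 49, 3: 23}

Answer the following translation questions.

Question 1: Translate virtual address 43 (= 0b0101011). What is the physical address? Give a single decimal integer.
Answer: 115

Derivation:
vaddr = 43 = 0b0101011
Split: l1_idx=1, l2_idx=1, offset=3
L1[1] = 0
L2[0][1] = 14
paddr = 14 * 8 + 3 = 115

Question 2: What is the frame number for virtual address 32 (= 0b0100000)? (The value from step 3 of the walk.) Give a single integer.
vaddr = 32: l1_idx=1, l2_idx=0
L1[1] = 0; L2[0][0] = 38

Answer: 38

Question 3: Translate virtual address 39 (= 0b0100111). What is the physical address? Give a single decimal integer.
Answer: 311

Derivation:
vaddr = 39 = 0b0100111
Split: l1_idx=1, l2_idx=0, offset=7
L1[1] = 0
L2[0][0] = 38
paddr = 38 * 8 + 7 = 311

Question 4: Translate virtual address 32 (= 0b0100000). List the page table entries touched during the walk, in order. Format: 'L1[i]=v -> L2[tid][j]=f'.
Answer: L1[1]=0 -> L2[0][0]=38

Derivation:
vaddr = 32 = 0b0100000
Split: l1_idx=1, l2_idx=0, offset=0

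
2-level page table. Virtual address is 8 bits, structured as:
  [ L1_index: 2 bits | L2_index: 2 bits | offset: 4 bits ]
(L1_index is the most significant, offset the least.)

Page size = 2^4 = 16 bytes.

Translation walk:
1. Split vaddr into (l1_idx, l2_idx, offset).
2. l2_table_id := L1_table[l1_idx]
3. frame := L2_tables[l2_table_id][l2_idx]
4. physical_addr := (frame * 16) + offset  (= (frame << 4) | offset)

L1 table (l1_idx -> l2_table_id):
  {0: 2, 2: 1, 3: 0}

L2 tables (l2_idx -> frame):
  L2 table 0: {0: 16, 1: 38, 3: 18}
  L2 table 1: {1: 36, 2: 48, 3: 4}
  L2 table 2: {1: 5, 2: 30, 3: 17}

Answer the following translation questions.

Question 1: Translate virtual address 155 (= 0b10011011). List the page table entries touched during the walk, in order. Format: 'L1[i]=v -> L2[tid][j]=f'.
Answer: L1[2]=1 -> L2[1][1]=36

Derivation:
vaddr = 155 = 0b10011011
Split: l1_idx=2, l2_idx=1, offset=11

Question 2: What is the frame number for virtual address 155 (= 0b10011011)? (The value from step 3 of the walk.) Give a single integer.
vaddr = 155: l1_idx=2, l2_idx=1
L1[2] = 1; L2[1][1] = 36

Answer: 36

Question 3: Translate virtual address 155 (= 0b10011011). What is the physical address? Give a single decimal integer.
vaddr = 155 = 0b10011011
Split: l1_idx=2, l2_idx=1, offset=11
L1[2] = 1
L2[1][1] = 36
paddr = 36 * 16 + 11 = 587

Answer: 587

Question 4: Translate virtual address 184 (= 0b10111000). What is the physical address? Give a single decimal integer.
vaddr = 184 = 0b10111000
Split: l1_idx=2, l2_idx=3, offset=8
L1[2] = 1
L2[1][3] = 4
paddr = 4 * 16 + 8 = 72

Answer: 72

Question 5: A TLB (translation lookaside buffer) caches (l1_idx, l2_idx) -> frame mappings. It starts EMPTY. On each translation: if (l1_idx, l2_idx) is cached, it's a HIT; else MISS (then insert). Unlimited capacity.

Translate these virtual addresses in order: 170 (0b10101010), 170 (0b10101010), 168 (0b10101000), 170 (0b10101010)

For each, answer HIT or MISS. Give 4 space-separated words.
Answer: MISS HIT HIT HIT

Derivation:
vaddr=170: (2,2) not in TLB -> MISS, insert
vaddr=170: (2,2) in TLB -> HIT
vaddr=168: (2,2) in TLB -> HIT
vaddr=170: (2,2) in TLB -> HIT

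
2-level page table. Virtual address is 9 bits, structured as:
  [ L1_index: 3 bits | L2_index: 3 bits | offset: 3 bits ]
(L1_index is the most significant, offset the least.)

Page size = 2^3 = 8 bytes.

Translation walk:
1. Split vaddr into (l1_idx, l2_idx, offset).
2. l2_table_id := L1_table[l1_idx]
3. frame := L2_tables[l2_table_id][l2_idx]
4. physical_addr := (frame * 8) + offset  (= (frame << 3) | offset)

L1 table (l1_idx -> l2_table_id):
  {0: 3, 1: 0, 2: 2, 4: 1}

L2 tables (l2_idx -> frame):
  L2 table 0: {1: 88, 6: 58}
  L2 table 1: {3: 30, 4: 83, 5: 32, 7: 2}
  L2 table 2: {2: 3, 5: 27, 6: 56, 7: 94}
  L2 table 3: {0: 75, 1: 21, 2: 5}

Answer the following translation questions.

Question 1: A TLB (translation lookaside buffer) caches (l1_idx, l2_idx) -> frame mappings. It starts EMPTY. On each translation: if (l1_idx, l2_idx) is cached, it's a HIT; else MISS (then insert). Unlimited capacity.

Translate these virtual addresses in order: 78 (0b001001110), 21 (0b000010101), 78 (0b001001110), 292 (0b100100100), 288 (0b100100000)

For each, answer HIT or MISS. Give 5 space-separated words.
Answer: MISS MISS HIT MISS HIT

Derivation:
vaddr=78: (1,1) not in TLB -> MISS, insert
vaddr=21: (0,2) not in TLB -> MISS, insert
vaddr=78: (1,1) in TLB -> HIT
vaddr=292: (4,4) not in TLB -> MISS, insert
vaddr=288: (4,4) in TLB -> HIT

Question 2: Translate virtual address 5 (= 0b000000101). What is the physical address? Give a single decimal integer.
Answer: 605

Derivation:
vaddr = 5 = 0b000000101
Split: l1_idx=0, l2_idx=0, offset=5
L1[0] = 3
L2[3][0] = 75
paddr = 75 * 8 + 5 = 605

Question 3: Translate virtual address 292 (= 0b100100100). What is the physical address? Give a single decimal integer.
Answer: 668

Derivation:
vaddr = 292 = 0b100100100
Split: l1_idx=4, l2_idx=4, offset=4
L1[4] = 1
L2[1][4] = 83
paddr = 83 * 8 + 4 = 668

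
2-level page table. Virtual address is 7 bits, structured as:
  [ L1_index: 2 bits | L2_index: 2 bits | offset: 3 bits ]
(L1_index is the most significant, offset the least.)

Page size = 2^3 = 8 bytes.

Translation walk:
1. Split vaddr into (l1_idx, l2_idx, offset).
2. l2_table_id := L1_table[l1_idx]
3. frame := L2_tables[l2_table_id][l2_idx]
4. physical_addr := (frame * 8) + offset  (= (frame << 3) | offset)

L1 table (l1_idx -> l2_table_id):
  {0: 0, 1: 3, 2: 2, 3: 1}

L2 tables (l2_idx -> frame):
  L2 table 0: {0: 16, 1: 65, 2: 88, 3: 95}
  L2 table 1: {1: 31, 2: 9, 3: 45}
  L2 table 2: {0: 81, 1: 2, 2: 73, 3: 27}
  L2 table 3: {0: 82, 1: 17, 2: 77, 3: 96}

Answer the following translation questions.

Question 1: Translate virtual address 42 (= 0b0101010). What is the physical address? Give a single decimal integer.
Answer: 138

Derivation:
vaddr = 42 = 0b0101010
Split: l1_idx=1, l2_idx=1, offset=2
L1[1] = 3
L2[3][1] = 17
paddr = 17 * 8 + 2 = 138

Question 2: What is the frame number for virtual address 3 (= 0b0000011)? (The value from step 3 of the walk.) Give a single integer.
Answer: 16

Derivation:
vaddr = 3: l1_idx=0, l2_idx=0
L1[0] = 0; L2[0][0] = 16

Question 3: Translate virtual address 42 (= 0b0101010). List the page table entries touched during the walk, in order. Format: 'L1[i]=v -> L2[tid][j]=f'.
Answer: L1[1]=3 -> L2[3][1]=17

Derivation:
vaddr = 42 = 0b0101010
Split: l1_idx=1, l2_idx=1, offset=2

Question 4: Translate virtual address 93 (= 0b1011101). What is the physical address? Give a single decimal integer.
vaddr = 93 = 0b1011101
Split: l1_idx=2, l2_idx=3, offset=5
L1[2] = 2
L2[2][3] = 27
paddr = 27 * 8 + 5 = 221

Answer: 221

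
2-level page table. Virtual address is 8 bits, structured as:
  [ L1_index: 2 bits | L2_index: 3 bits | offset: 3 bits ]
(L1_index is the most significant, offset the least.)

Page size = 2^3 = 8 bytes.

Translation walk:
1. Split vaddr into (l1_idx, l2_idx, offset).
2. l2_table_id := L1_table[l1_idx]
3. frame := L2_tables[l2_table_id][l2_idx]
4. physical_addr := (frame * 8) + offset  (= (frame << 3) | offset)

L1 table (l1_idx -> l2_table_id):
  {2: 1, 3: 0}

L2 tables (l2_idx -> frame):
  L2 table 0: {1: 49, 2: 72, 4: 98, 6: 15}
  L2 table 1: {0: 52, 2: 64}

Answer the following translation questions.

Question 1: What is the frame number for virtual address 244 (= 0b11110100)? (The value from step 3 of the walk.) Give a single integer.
Answer: 15

Derivation:
vaddr = 244: l1_idx=3, l2_idx=6
L1[3] = 0; L2[0][6] = 15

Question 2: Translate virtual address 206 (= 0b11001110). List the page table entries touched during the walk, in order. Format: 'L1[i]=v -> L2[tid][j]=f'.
vaddr = 206 = 0b11001110
Split: l1_idx=3, l2_idx=1, offset=6

Answer: L1[3]=0 -> L2[0][1]=49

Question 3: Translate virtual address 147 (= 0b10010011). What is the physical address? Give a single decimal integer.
Answer: 515

Derivation:
vaddr = 147 = 0b10010011
Split: l1_idx=2, l2_idx=2, offset=3
L1[2] = 1
L2[1][2] = 64
paddr = 64 * 8 + 3 = 515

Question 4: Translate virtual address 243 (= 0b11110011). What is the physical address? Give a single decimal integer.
vaddr = 243 = 0b11110011
Split: l1_idx=3, l2_idx=6, offset=3
L1[3] = 0
L2[0][6] = 15
paddr = 15 * 8 + 3 = 123

Answer: 123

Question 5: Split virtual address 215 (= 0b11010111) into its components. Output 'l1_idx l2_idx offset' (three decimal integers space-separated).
vaddr = 215 = 0b11010111
  top 2 bits -> l1_idx = 3
  next 3 bits -> l2_idx = 2
  bottom 3 bits -> offset = 7

Answer: 3 2 7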